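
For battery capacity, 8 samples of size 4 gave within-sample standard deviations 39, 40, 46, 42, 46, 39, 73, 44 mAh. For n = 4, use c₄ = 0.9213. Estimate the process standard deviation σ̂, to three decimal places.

s̄ = (39 + 40 + 46 + 42 + 46 + 39 + 73 + 44) / 8 = 46.1250
σ̂ = s̄ / c₄ = 46.1250 / 0.9213 = 50.0651

50.065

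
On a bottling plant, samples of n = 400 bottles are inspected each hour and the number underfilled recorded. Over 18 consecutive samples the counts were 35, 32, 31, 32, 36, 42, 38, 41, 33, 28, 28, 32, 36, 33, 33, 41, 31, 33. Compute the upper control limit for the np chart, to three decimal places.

p̄ = Σdᵢ / (k·n) = 615 / (18 × 400) = 0.08542
UCL = np̄ + 3·√(np̄(1−p̄)) = 34.1667 + 3 × √(34.1667×0.91458) = 34.1667 + 3 × 5.5900 = 50.9367

50.937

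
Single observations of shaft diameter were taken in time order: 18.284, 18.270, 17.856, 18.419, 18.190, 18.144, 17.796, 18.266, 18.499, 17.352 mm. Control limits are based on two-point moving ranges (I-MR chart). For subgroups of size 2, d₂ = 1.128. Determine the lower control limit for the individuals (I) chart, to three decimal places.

17.084

X̄ = (18.284 + 18.270 + 17.856 + 18.419 + 18.190 + 18.144 + 17.796 + 18.266 + 18.499 + 17.352) / 10 = 18.1076
Moving ranges: 0.014, 0.414, 0.563, 0.229, 0.046, 0.348, 0.470, 0.233, 1.147; M̄R̄ = 3.4640 / 9 = 0.3849
LCL = X̄ − 3·M̄R̄/d₂ = 18.1076 − 3 × 0.3849 / 1.128 = 17.0840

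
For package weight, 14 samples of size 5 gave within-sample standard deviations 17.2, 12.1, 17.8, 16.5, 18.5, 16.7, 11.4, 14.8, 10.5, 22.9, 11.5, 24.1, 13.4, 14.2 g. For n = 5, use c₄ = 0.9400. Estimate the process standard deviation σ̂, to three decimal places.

s̄ = (17.2 + 12.1 + 17.8 + 16.5 + 18.5 + 16.7 + 11.4 + 14.8 + 10.5 + 22.9 + 11.5 + 24.1 + 13.4 + 14.2) / 14 = 15.8286
σ̂ = s̄ / c₄ = 15.8286 / 0.9400 = 16.8389

16.839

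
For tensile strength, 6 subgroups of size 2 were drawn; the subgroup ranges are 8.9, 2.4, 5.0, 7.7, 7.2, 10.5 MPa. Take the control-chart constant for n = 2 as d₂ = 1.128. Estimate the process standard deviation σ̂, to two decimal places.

6.16

R̄ = (8.9 + 2.4 + 5.0 + 7.7 + 7.2 + 10.5) / 6 = 6.9500
σ̂ = R̄ / d₂ = 6.9500 / 1.128 = 6.1613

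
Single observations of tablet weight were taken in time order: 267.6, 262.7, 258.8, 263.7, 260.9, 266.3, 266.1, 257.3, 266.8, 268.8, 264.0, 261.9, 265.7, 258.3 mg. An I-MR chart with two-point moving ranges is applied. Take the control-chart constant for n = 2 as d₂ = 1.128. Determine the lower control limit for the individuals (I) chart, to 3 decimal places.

X̄ = (267.6 + 262.7 + 258.8 + 263.7 + 260.9 + 266.3 + 266.1 + 257.3 + 266.8 + 268.8 + 264.0 + 261.9 + 265.7 + 258.3) / 14 = 263.4929
Moving ranges: 4.9, 3.9, 4.9, 2.8, 5.4, 0.2, 8.8, 9.5, 2.0, 4.8, 2.1, 3.8, 7.4; M̄R̄ = 60.5000 / 13 = 4.6538
LCL = X̄ − 3·M̄R̄/d₂ = 263.4929 − 3 × 4.6538 / 1.128 = 251.1156

251.116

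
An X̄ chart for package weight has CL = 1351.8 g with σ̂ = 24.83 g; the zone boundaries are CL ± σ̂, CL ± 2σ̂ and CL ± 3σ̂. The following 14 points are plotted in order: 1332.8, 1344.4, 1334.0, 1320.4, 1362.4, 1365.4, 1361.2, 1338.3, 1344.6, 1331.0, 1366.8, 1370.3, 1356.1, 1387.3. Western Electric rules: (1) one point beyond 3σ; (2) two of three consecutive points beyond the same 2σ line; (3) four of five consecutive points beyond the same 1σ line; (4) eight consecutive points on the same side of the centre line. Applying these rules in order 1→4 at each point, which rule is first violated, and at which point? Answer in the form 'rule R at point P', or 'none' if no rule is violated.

none

Zone of each point (C = within 1σ̂, B = 1σ̂–2σ̂, A = 2σ̂–3σ̂, * = beyond 3σ̂; sign = side of CL): 1:-C, 2:-C, 3:-C, 4:-B, 5:+C, 6:+C, 7:+C, 8:-C, 9:-C, 10:-C, 11:+C, 12:+C, 13:+C, 14:+B
No rule fires across all 14 points.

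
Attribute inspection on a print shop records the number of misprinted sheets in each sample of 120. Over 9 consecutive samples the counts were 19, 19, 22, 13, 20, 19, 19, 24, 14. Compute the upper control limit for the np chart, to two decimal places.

30.72

p̄ = Σdᵢ / (k·n) = 169 / (9 × 120) = 0.15648
UCL = np̄ + 3·√(np̄(1−p̄)) = 18.7778 + 3 × √(18.7778×0.84352) = 18.7778 + 3 × 3.9799 = 30.7174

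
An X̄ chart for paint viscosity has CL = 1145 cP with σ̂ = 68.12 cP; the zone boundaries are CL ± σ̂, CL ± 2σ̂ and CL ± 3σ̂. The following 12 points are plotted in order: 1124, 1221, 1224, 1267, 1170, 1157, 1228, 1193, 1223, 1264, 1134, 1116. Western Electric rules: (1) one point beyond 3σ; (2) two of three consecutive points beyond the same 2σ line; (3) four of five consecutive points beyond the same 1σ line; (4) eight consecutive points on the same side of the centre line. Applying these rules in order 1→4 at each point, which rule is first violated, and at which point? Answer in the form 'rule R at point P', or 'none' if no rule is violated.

Zone of each point (C = within 1σ̂, B = 1σ̂–2σ̂, A = 2σ̂–3σ̂, * = beyond 3σ̂; sign = side of CL): 1:-C, 2:+B, 3:+B, 4:+B, 5:+C, 6:+C, 7:+B, 8:+C, 9:+B, 10:+B, 11:-C, 12:-C
Rule 4 (eight consecutive points on the same side of the centre line) is satisfied at point 9.

rule 4 at point 9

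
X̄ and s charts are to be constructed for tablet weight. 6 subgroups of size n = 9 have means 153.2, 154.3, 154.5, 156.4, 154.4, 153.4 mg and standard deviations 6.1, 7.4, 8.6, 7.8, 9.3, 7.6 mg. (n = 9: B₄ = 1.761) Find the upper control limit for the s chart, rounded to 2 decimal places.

13.74

s̄ = (6.1 + 7.4 + 8.6 + 7.8 + 9.3 + 7.6) / 6 = 7.8000
UCL_s = B₄·s̄ = 1.761 × 7.8000 = 13.7358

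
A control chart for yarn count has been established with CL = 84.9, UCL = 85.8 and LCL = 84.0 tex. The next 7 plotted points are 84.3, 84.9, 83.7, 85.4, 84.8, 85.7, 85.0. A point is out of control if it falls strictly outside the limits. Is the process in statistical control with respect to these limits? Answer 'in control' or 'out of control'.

out of control

Compare each point to [84.0, 85.8]: sample 3 = 83.7 < LCL.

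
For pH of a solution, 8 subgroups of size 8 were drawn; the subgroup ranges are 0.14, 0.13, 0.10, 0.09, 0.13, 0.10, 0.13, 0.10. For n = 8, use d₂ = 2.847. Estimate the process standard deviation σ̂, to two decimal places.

R̄ = (0.14 + 0.13 + 0.10 + 0.09 + 0.13 + 0.10 + 0.13 + 0.10) / 8 = 0.1150
σ̂ = R̄ / d₂ = 0.1150 / 2.847 = 0.0404

0.04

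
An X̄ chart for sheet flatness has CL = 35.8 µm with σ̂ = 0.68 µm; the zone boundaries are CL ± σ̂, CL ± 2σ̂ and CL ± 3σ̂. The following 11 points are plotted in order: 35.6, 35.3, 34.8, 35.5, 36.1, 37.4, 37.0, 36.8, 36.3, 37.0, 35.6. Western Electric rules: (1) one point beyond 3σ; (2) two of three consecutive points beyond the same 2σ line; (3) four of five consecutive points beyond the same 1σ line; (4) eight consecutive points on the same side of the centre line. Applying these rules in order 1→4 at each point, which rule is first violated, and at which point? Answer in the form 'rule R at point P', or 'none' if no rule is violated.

Zone of each point (C = within 1σ̂, B = 1σ̂–2σ̂, A = 2σ̂–3σ̂, * = beyond 3σ̂; sign = side of CL): 1:-C, 2:-C, 3:-B, 4:-C, 5:+C, 6:+A, 7:+B, 8:+B, 9:+C, 10:+B, 11:-C
Rule 3 (four of five consecutive points beyond the same 1σ limit) is satisfied at point 10.

rule 3 at point 10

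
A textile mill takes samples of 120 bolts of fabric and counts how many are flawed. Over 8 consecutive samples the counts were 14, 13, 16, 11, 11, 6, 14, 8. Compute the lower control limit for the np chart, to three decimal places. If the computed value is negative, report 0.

1.904

p̄ = Σdᵢ / (k·n) = 93 / (8 × 120) = 0.09688
LCL = np̄ − 3·√(np̄(1−p̄)) = 11.6250 − 3 × 3.2402 = 1.9044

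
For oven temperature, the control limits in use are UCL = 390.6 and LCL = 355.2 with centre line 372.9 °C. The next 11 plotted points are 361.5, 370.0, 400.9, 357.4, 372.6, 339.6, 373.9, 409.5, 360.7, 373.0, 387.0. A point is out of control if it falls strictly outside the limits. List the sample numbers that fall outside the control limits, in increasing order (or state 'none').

3, 6, 8

Compare each point to [355.2, 390.6]: sample 3 = 400.9 > UCL; sample 6 = 339.6 < LCL; sample 8 = 409.5 > UCL.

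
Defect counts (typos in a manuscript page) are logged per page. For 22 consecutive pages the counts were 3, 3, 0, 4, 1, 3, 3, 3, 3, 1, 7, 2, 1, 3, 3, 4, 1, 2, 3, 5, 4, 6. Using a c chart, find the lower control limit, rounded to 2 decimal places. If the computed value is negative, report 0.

0.00

c̄ = (3 + 3 + 0 + 4 + 1 + 3 + 3 + 3 + 3 + 1 + 7 + 2 + 1 + 3 + 3 + 4 + 1 + 2 + 3 + 5 + 4 + 6) / 22 = 65 / 22 = 2.9545
LCL = c̄ − 3√c̄ = 2.9545 − 3 × 1.7189 = -2.2021 → 0 (cannot be negative)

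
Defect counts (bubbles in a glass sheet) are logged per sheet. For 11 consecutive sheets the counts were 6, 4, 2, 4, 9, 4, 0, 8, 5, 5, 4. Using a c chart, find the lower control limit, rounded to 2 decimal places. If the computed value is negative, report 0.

c̄ = (6 + 4 + 2 + 4 + 9 + 4 + 0 + 8 + 5 + 5 + 4) / 11 = 51 / 11 = 4.6364
LCL = c̄ − 3√c̄ = 4.6364 − 3 × 2.1532 = -1.8233 → 0 (cannot be negative)

0.00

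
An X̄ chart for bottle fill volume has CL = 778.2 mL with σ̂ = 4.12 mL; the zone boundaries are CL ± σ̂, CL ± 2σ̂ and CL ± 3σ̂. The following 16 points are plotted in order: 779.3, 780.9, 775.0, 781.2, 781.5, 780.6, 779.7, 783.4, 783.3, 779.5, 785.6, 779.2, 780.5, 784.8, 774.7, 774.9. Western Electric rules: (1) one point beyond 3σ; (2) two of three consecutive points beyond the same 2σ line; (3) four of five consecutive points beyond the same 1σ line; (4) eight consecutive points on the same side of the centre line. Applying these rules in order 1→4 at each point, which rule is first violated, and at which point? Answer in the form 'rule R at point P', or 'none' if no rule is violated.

Zone of each point (C = within 1σ̂, B = 1σ̂–2σ̂, A = 2σ̂–3σ̂, * = beyond 3σ̂; sign = side of CL): 1:+C, 2:+C, 3:-C, 4:+C, 5:+C, 6:+C, 7:+C, 8:+B, 9:+B, 10:+C, 11:+B, 12:+C, 13:+C, 14:+B, 15:-C, 16:-C
Rule 4 (eight consecutive points on the same side of the centre line) is satisfied at point 11.

rule 4 at point 11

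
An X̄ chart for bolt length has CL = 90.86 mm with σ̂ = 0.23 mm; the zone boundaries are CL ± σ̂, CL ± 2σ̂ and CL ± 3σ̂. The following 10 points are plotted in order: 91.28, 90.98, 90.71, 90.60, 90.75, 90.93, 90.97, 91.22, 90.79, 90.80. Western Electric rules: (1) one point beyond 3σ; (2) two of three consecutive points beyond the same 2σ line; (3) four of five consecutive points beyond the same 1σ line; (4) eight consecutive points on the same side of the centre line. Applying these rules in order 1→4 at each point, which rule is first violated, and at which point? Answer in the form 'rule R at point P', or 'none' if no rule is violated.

none

Zone of each point (C = within 1σ̂, B = 1σ̂–2σ̂, A = 2σ̂–3σ̂, * = beyond 3σ̂; sign = side of CL): 1:+B, 2:+C, 3:-C, 4:-B, 5:-C, 6:+C, 7:+C, 8:+B, 9:-C, 10:-C
No rule fires across all 10 points.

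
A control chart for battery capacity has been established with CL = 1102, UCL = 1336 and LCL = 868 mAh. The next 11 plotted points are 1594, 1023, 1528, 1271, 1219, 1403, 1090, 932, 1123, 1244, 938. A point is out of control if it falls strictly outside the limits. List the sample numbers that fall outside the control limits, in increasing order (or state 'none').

Compare each point to [868, 1336]: sample 1 = 1594 > UCL; sample 3 = 1528 > UCL; sample 6 = 1403 > UCL.

1, 3, 6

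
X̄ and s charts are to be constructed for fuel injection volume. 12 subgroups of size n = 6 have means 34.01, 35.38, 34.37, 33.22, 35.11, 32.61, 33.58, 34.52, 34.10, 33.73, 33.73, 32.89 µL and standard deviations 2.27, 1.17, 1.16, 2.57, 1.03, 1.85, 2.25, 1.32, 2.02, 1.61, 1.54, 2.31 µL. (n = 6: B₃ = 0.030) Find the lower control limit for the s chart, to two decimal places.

s̄ = (2.27 + 1.17 + 1.16 + 2.57 + 1.03 + 1.85 + 2.25 + 1.32 + 2.02 + 1.61 + 1.54 + 2.31) / 12 = 1.7583
LCL_s = B₃·s̄ = 0.030 × 1.7583 = 0.0528

0.05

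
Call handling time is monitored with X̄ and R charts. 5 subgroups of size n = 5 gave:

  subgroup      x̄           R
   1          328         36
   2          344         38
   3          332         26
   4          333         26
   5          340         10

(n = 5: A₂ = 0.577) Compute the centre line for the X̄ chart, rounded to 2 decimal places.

335.40

X̄̄ = (328 + 344 + 332 + 333 + 340) / 5 = 1677.0000 / 5 = 335.4000
CL = X̄̄ = 335.4000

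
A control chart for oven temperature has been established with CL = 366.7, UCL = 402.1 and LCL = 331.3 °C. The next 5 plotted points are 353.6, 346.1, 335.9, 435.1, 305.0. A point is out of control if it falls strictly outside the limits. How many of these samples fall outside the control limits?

Compare each point to [331.3, 402.1]: sample 4 = 435.1 > UCL; sample 5 = 305.0 < LCL.

2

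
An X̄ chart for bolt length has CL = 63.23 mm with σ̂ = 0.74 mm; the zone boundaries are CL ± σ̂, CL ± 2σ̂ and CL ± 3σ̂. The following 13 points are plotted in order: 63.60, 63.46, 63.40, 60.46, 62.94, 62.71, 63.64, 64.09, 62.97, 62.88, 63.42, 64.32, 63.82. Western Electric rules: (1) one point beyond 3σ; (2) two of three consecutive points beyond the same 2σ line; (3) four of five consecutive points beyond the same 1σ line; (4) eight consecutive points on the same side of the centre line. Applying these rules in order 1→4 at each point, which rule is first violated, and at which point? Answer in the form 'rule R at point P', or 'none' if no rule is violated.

Zone of each point (C = within 1σ̂, B = 1σ̂–2σ̂, A = 2σ̂–3σ̂, * = beyond 3σ̂; sign = side of CL): 1:+C, 2:+C, 3:+C, 4:-*, 5:-C, 6:-C, 7:+C, 8:+B, 9:-C, 10:-C, 11:+C, 12:+B, 13:+C
Rule 1 (one point beyond the 3σ limits) is satisfied at point 4.

rule 1 at point 4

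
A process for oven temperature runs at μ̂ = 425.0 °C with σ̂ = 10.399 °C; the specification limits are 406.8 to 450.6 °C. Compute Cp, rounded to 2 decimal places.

0.70

Cp = (USL − LSL) / (6σ̂) = (450.6 − 406.8) / (6 × 10.399) = 43.8000 / 62.3940 = 0.7020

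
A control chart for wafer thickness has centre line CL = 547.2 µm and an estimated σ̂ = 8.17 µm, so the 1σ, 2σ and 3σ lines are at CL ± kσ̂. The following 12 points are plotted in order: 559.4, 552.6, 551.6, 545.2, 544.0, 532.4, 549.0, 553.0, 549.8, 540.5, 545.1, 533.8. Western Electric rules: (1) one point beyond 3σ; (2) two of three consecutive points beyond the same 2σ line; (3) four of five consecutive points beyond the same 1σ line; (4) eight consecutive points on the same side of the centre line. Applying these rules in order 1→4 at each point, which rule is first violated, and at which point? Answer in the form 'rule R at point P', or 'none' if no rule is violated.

none

Zone of each point (C = within 1σ̂, B = 1σ̂–2σ̂, A = 2σ̂–3σ̂, * = beyond 3σ̂; sign = side of CL): 1:+B, 2:+C, 3:+C, 4:-C, 5:-C, 6:-B, 7:+C, 8:+C, 9:+C, 10:-C, 11:-C, 12:-B
No rule fires across all 12 points.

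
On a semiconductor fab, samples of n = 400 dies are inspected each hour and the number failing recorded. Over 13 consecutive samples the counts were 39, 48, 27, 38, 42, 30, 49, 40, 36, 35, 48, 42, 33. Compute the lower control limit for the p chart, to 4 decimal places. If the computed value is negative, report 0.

p̄ = Σdᵢ / (k·n) = 507 / (13 × 400) = 0.09750
LCL = p̄ − 3·√(p̄(1−p̄)/n) = 0.09750 − 3 × 0.01483 = 0.05300

0.0530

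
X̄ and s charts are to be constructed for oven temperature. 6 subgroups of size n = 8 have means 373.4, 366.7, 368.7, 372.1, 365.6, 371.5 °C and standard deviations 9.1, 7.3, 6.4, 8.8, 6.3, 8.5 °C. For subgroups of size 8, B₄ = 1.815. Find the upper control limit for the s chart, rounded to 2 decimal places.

14.04

s̄ = (9.1 + 7.3 + 6.4 + 8.8 + 6.3 + 8.5) / 6 = 7.7333
UCL_s = B₄·s̄ = 1.815 × 7.7333 = 14.0360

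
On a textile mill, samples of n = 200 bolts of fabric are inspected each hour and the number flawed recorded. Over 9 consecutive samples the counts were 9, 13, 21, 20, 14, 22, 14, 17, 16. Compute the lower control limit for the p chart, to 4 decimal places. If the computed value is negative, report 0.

p̄ = Σdᵢ / (k·n) = 146 / (9 × 200) = 0.08111
LCL = p̄ − 3·√(p̄(1−p̄)/n) = 0.08111 − 3 × 0.01930 = 0.02320

0.0232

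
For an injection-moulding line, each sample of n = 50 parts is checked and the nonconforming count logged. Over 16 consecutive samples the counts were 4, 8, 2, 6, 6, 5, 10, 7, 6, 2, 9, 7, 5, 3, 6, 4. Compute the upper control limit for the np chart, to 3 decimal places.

p̄ = Σdᵢ / (k·n) = 90 / (16 × 50) = 0.11250
UCL = np̄ + 3·√(np̄(1−p̄)) = 5.6250 + 3 × √(5.6250×0.88750) = 5.6250 + 3 × 2.2343 = 12.3280

12.328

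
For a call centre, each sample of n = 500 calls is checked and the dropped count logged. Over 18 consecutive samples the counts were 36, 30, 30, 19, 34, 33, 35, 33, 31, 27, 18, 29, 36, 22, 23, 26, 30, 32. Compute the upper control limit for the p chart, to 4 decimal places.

0.0896

p̄ = Σdᵢ / (k·n) = 524 / (18 × 500) = 0.05822
UCL = p̄ + 3·√(p̄(1−p̄)/n) = 0.05822 + 3 × √(0.05822×0.94178/500) = 0.05822 + 3 × 0.01047 = 0.08964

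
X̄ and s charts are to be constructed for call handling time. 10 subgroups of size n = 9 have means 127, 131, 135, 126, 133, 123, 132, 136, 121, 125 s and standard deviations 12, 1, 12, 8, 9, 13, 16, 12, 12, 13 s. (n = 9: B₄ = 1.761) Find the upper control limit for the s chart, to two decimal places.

19.02

s̄ = (12 + 1 + 12 + 8 + 9 + 13 + 16 + 12 + 12 + 13) / 10 = 10.8000
UCL_s = B₄·s̄ = 1.761 × 10.8000 = 19.0188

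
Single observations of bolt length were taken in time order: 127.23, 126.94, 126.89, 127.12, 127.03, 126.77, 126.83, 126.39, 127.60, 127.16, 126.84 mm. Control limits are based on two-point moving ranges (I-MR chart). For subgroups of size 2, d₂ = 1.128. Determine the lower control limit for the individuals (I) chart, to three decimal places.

126.080

X̄ = (127.23 + 126.94 + 126.89 + 127.12 + 127.03 + 126.77 + 126.83 + 126.39 + 127.60 + 127.16 + 126.84) / 11 = 126.9818
Moving ranges: 0.29, 0.05, 0.23, 0.09, 0.26, 0.06, 0.44, 1.21, 0.44, 0.32; M̄R̄ = 3.3900 / 10 = 0.3390
LCL = X̄ − 3·M̄R̄/d₂ = 126.9818 − 3 × 0.3390 / 1.128 = 126.0802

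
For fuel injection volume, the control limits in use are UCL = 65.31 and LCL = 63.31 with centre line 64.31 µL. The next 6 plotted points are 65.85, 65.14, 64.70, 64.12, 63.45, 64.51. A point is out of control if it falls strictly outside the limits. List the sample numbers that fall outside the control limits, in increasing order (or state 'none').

Compare each point to [63.31, 65.31]: sample 1 = 65.85 > UCL.

1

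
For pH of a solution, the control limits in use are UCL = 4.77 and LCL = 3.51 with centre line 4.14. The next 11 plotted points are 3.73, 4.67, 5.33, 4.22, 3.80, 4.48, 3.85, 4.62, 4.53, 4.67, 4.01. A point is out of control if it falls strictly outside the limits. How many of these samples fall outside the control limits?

1

Compare each point to [3.51, 4.77]: sample 3 = 5.33 > UCL.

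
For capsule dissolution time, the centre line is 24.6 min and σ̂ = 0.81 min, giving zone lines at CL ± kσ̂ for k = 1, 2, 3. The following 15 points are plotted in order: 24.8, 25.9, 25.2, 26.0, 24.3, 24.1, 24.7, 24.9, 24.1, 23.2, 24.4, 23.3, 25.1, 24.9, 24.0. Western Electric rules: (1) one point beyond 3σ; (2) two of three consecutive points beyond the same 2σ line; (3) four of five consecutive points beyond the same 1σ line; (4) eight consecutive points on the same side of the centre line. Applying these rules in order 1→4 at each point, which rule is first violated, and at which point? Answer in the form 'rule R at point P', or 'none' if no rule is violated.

none

Zone of each point (C = within 1σ̂, B = 1σ̂–2σ̂, A = 2σ̂–3σ̂, * = beyond 3σ̂; sign = side of CL): 1:+C, 2:+B, 3:+C, 4:+B, 5:-C, 6:-C, 7:+C, 8:+C, 9:-C, 10:-B, 11:-C, 12:-B, 13:+C, 14:+C, 15:-C
No rule fires across all 15 points.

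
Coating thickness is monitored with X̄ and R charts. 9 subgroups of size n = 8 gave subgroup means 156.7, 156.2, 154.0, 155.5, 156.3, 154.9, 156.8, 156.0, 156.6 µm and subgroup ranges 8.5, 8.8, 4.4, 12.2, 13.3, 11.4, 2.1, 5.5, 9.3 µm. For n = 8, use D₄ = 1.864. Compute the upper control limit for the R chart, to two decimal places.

15.64

R̄ = (8.5 + 8.8 + 4.4 + 12.2 + 13.3 + 11.4 + 2.1 + 5.5 + 9.3) / 9 = 75.5000 / 9 = 8.3889
UCL_R = D₄·R̄ = 1.864 × 8.3889 = 15.6369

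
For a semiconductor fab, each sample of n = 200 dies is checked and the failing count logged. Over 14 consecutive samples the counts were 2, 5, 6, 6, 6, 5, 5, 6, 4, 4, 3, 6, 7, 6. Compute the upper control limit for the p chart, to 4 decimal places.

0.0587

p̄ = Σdᵢ / (k·n) = 71 / (14 × 200) = 0.02536
UCL = p̄ + 3·√(p̄(1−p̄)/n) = 0.02536 + 3 × √(0.02536×0.97464/200) = 0.02536 + 3 × 0.01112 = 0.05871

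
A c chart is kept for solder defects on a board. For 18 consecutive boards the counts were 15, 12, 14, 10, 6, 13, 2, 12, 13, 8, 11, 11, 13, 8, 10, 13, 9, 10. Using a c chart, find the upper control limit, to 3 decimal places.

20.302

c̄ = (15 + 12 + 14 + 10 + 6 + 13 + 2 + 12 + 13 + 8 + 11 + 11 + 13 + 8 + 10 + 13 + 9 + 10) / 18 = 190 / 18 = 10.5556
UCL = c̄ + 3√c̄ = 10.5556 + 3 × √10.5556 = 10.5556 + 3 × 3.2489 = 20.3023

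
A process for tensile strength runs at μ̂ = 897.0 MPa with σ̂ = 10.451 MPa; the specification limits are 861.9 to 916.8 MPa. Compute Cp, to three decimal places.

Cp = (USL − LSL) / (6σ̂) = (916.8 − 861.9) / (6 × 10.451) = 54.9000 / 62.7060 = 0.8755

0.876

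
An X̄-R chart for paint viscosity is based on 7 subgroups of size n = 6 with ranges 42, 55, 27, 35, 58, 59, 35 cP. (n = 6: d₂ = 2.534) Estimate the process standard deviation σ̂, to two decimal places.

R̄ = (42 + 55 + 27 + 35 + 58 + 59 + 35) / 7 = 44.4286
σ̂ = R̄ / d₂ = 44.4286 / 2.534 = 17.5330

17.53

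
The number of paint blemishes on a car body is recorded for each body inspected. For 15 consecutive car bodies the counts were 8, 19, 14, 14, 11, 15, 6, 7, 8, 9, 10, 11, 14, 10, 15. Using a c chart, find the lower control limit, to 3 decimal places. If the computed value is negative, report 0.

c̄ = (8 + 19 + 14 + 14 + 11 + 15 + 6 + 7 + 8 + 9 + 10 + 11 + 14 + 10 + 15) / 15 = 171 / 15 = 11.4000
LCL = c̄ − 3√c̄ = 11.4000 − 3 × 3.3764 = 1.2708

1.271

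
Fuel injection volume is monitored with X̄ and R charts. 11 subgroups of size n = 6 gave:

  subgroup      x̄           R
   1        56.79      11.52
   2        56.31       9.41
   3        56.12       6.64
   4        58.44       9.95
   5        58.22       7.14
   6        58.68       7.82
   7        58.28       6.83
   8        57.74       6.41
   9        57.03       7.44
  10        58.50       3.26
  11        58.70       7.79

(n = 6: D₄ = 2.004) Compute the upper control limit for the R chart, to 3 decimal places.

15.342

R̄ = (11.52 + 9.41 + 6.64 + 9.95 + 7.14 + 7.82 + 6.83 + 6.41 + 7.44 + 3.26 + 7.79) / 11 = 84.2100 / 11 = 7.6555
UCL_R = D₄·R̄ = 2.004 × 7.6555 = 15.3415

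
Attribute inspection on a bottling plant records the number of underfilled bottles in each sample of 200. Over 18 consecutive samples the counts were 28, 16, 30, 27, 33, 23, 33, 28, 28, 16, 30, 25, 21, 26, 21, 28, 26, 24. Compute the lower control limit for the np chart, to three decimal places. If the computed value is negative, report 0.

11.519

p̄ = Σdᵢ / (k·n) = 463 / (18 × 200) = 0.12861
LCL = np̄ − 3·√(np̄(1−p̄)) = 25.7222 − 3 × 4.7343 = 11.5192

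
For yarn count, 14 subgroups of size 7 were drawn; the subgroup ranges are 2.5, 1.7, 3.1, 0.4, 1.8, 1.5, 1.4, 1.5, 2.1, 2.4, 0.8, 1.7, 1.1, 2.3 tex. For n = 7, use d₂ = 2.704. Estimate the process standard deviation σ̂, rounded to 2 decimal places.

R̄ = (2.5 + 1.7 + 3.1 + 0.4 + 1.8 + 1.5 + 1.4 + 1.5 + 2.1 + 2.4 + 0.8 + 1.7 + 1.1 + 2.3) / 14 = 1.7357
σ̂ = R̄ / d₂ = 1.7357 / 2.704 = 0.6419

0.64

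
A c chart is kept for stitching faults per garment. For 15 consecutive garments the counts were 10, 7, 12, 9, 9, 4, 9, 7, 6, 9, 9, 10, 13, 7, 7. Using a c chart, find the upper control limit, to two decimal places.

17.30

c̄ = (10 + 7 + 12 + 9 + 9 + 4 + 9 + 7 + 6 + 9 + 9 + 10 + 13 + 7 + 7) / 15 = 128 / 15 = 8.5333
UCL = c̄ + 3√c̄ = 8.5333 + 3 × √8.5333 = 8.5333 + 3 × 2.9212 = 17.2969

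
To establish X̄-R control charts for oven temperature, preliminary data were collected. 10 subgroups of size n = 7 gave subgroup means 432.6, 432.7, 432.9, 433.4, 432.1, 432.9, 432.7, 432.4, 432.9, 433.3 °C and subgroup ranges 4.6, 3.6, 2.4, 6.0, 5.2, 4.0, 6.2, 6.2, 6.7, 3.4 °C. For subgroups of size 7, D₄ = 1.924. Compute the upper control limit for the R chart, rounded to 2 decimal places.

R̄ = (4.6 + 3.6 + 2.4 + 6.0 + 5.2 + 4.0 + 6.2 + 6.2 + 6.7 + 3.4) / 10 = 48.3000 / 10 = 4.8300
UCL_R = D₄·R̄ = 1.924 × 4.8300 = 9.2929

9.29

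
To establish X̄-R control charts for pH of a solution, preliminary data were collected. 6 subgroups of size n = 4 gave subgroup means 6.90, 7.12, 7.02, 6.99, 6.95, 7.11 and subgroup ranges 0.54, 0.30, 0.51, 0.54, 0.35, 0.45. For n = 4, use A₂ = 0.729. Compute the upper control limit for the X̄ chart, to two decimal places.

X̄̄ = (6.90 + 7.12 + 7.02 + 6.99 + 6.95 + 7.11) / 6 = 42.0900 / 6 = 7.0150
R̄ = (0.54 + 0.30 + 0.51 + 0.54 + 0.35 + 0.45) / 6 = 2.6900 / 6 = 0.4483
UCL = X̄̄ + A₂·R̄ = 7.0150 + 0.729 × 0.4483 = 7.3418

7.34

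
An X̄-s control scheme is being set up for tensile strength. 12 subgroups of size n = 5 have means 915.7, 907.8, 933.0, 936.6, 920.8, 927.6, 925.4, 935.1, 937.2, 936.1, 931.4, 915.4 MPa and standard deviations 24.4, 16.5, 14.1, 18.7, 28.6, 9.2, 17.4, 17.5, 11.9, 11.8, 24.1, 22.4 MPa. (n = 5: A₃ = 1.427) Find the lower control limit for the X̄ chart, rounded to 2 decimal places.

X̄̄ = (915.7 + 907.8 + 933.0 + 936.6 + 920.8 + 927.6 + 925.4 + 935.1 + 937.2 + 936.1 + 931.4 + 915.4) / 12 = 926.8417
s̄ = (24.4 + 16.5 + 14.1 + 18.7 + 28.6 + 9.2 + 17.4 + 17.5 + 11.9 + 11.8 + 24.1 + 22.4) / 12 = 18.0500
LCL = X̄̄ − A₃·s̄ = 926.8417 − 1.427 × 18.0500 = 901.0843

901.08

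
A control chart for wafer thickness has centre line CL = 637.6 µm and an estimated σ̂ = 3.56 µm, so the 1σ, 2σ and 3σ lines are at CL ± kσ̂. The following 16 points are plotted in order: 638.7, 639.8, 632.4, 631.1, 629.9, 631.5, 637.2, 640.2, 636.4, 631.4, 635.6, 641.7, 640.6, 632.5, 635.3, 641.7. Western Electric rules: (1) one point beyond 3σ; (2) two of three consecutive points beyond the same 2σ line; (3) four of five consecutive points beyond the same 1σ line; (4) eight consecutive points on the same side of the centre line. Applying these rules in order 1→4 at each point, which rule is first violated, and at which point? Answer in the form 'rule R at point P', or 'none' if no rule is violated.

Zone of each point (C = within 1σ̂, B = 1σ̂–2σ̂, A = 2σ̂–3σ̂, * = beyond 3σ̂; sign = side of CL): 1:+C, 2:+C, 3:-B, 4:-B, 5:-A, 6:-B, 7:-C, 8:+C, 9:-C, 10:-B, 11:-C, 12:+B, 13:+C, 14:-B, 15:-C, 16:+B
Rule 3 (four of five consecutive points beyond the same 1σ limit) is satisfied at point 6.

rule 3 at point 6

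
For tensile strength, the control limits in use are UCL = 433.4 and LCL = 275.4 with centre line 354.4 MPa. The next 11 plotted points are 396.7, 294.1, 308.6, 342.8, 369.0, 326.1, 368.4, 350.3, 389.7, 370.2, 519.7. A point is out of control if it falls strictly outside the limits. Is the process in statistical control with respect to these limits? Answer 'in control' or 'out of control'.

out of control

Compare each point to [275.4, 433.4]: sample 11 = 519.7 > UCL.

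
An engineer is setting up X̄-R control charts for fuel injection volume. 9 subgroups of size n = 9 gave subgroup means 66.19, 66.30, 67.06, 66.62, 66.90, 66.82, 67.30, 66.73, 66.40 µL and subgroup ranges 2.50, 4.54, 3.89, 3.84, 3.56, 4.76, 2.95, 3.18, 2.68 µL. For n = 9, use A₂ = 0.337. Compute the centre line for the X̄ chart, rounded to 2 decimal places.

X̄̄ = (66.19 + 66.30 + 67.06 + 66.62 + 66.90 + 66.82 + 67.30 + 66.73 + 66.40) / 9 = 600.3200 / 9 = 66.7022
CL = X̄̄ = 66.7022

66.70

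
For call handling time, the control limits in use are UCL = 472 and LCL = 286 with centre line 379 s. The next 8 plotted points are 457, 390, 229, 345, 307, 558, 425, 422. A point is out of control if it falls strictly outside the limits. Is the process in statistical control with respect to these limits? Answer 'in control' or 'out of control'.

Compare each point to [286, 472]: sample 3 = 229 < LCL; sample 6 = 558 > UCL.

out of control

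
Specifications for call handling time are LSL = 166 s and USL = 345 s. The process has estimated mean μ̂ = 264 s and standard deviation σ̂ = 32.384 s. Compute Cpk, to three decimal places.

Cpu = (USL − μ̂) / (3σ̂) = (345 − 264) / (3 × 32.384) = 0.8337; Cpl = (μ̂ − LSL) / (3σ̂) = (264 − 166) / (3 × 32.384) = 1.0087; Cpk = min(Cpu, Cpl) = 0.8337

0.834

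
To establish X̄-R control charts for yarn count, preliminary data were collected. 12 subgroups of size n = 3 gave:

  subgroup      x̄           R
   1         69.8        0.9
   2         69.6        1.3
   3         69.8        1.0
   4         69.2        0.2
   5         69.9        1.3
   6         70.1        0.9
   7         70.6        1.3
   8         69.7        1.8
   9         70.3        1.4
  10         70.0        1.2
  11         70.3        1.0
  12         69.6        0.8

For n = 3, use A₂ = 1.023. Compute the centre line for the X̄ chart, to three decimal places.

X̄̄ = (69.8 + 69.6 + 69.8 + 69.2 + 69.9 + 70.1 + 70.6 + 69.7 + 70.3 + 70.0 + 70.3 + 69.6) / 12 = 838.9000 / 12 = 69.9083
CL = X̄̄ = 69.9083

69.908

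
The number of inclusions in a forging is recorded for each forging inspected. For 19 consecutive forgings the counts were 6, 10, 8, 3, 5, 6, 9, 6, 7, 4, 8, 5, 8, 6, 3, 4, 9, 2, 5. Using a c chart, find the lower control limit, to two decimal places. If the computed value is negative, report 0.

0.00

c̄ = (6 + 10 + 8 + 3 + 5 + 6 + 9 + 6 + 7 + 4 + 8 + 5 + 8 + 6 + 3 + 4 + 9 + 2 + 5) / 19 = 114 / 19 = 6.0000
LCL = c̄ − 3√c̄ = 6.0000 − 3 × 2.4495 = -1.3485 → 0 (cannot be negative)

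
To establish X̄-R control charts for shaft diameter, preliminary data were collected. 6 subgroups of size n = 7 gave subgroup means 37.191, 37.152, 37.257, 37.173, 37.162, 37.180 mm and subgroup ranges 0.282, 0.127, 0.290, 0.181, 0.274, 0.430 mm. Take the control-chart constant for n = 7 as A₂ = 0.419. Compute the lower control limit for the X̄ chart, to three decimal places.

37.075

X̄̄ = (37.191 + 37.152 + 37.257 + 37.173 + 37.162 + 37.180) / 6 = 223.1150 / 6 = 37.1858
R̄ = (0.282 + 0.127 + 0.290 + 0.181 + 0.274 + 0.430) / 6 = 1.5840 / 6 = 0.2640
LCL = X̄̄ − A₂·R̄ = 37.1858 − 0.419 × 0.2640 = 37.0752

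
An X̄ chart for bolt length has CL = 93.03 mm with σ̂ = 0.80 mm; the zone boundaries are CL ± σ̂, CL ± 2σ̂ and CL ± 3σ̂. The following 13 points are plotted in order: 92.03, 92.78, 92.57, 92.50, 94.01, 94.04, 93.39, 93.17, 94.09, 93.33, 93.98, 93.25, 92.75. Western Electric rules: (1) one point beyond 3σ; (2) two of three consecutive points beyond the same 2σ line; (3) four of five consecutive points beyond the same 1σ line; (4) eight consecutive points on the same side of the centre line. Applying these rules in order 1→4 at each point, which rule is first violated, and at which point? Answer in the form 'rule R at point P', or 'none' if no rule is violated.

Zone of each point (C = within 1σ̂, B = 1σ̂–2σ̂, A = 2σ̂–3σ̂, * = beyond 3σ̂; sign = side of CL): 1:-B, 2:-C, 3:-C, 4:-C, 5:+B, 6:+B, 7:+C, 8:+C, 9:+B, 10:+C, 11:+B, 12:+C, 13:-C
Rule 4 (eight consecutive points on the same side of the centre line) is satisfied at point 12.

rule 4 at point 12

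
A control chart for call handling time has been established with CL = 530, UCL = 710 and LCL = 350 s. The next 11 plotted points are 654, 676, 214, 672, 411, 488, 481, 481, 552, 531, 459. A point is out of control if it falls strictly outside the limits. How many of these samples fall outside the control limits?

1

Compare each point to [350, 710]: sample 3 = 214 < LCL.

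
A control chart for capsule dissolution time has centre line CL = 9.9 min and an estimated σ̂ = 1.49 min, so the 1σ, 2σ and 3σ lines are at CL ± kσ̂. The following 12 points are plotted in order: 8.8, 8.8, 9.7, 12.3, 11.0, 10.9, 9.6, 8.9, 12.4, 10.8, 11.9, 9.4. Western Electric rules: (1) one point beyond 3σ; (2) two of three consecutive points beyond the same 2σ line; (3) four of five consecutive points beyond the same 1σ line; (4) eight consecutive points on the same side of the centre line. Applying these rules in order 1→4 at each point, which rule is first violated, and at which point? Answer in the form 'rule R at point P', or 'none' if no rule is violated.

Zone of each point (C = within 1σ̂, B = 1σ̂–2σ̂, A = 2σ̂–3σ̂, * = beyond 3σ̂; sign = side of CL): 1:-C, 2:-C, 3:-C, 4:+B, 5:+C, 6:+C, 7:-C, 8:-C, 9:+B, 10:+C, 11:+B, 12:-C
No rule fires across all 12 points.

none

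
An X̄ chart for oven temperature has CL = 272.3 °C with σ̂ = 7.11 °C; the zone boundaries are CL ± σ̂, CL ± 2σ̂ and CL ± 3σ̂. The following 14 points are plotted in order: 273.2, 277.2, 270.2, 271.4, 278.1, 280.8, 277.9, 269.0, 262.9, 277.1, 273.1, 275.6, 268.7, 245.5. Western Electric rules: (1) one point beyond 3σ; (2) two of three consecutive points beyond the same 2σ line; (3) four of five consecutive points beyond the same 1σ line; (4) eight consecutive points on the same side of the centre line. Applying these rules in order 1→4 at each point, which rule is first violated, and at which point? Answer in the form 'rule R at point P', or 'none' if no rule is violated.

Zone of each point (C = within 1σ̂, B = 1σ̂–2σ̂, A = 2σ̂–3σ̂, * = beyond 3σ̂; sign = side of CL): 1:+C, 2:+C, 3:-C, 4:-C, 5:+C, 6:+B, 7:+C, 8:-C, 9:-B, 10:+C, 11:+C, 12:+C, 13:-C, 14:-*
Rule 1 (one point beyond the 3σ limits) is satisfied at point 14.

rule 1 at point 14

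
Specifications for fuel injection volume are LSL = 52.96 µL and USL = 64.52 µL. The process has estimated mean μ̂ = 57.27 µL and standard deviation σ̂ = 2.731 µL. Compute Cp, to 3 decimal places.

Cp = (USL − LSL) / (6σ̂) = (64.52 − 52.96) / (6 × 2.731) = 11.5600 / 16.3860 = 0.7055

0.705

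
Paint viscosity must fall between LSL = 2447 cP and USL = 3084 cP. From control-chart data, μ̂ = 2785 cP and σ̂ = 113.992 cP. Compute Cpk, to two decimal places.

0.87

Cpu = (USL − μ̂) / (3σ̂) = (3084 − 2785) / (3 × 113.992) = 0.8743; Cpl = (μ̂ − LSL) / (3σ̂) = (2785 − 2447) / (3 × 113.992) = 0.9884; Cpk = min(Cpu, Cpl) = 0.8743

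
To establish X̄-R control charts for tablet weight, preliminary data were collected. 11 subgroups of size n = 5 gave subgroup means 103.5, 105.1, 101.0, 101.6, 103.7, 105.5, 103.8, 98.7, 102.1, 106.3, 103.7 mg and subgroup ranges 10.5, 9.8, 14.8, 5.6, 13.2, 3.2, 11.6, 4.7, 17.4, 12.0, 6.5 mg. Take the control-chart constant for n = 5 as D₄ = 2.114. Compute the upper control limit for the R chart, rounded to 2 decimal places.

R̄ = (10.5 + 9.8 + 14.8 + 5.6 + 13.2 + 3.2 + 11.6 + 4.7 + 17.4 + 12.0 + 6.5) / 11 = 109.3000 / 11 = 9.9364
UCL_R = D₄·R̄ = 2.114 × 9.9364 = 21.0055

21.01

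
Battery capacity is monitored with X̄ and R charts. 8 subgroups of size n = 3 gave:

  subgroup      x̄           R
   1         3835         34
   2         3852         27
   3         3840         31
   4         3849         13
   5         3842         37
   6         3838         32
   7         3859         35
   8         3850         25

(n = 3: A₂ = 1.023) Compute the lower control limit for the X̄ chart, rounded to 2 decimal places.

X̄̄ = (3835 + 3852 + 3840 + 3849 + 3842 + 3838 + 3859 + 3850) / 8 = 30765.0000 / 8 = 3845.6250
R̄ = (34 + 27 + 31 + 13 + 37 + 32 + 35 + 25) / 8 = 234.0000 / 8 = 29.2500
LCL = X̄̄ − A₂·R̄ = 3845.6250 − 1.023 × 29.2500 = 3815.7022

3815.70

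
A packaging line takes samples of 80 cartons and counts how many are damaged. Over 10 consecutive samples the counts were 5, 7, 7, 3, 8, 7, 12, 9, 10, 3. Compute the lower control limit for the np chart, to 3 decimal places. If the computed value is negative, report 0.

p̄ = Σdᵢ / (k·n) = 71 / (10 × 80) = 0.08875
LCL = np̄ − 3·√(np̄(1−p̄)) = 7.1000 − 3 × 2.5436 = -0.5308 → 0 (negative, so LCL = 0)

0.000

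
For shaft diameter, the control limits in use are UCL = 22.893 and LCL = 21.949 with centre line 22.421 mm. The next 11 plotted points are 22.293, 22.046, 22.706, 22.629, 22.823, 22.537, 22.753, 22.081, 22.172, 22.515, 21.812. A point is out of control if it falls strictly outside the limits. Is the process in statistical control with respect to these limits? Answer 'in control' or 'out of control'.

Compare each point to [21.949, 22.893]: sample 11 = 21.812 < LCL.

out of control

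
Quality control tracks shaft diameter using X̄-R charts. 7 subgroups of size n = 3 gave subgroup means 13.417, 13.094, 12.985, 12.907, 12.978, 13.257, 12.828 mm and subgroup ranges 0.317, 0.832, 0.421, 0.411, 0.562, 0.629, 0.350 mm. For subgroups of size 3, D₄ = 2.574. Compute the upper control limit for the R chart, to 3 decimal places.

1.295

R̄ = (0.317 + 0.832 + 0.421 + 0.411 + 0.562 + 0.629 + 0.350) / 7 = 3.5220 / 7 = 0.5031
UCL_R = D₄·R̄ = 2.574 × 0.5031 = 1.2951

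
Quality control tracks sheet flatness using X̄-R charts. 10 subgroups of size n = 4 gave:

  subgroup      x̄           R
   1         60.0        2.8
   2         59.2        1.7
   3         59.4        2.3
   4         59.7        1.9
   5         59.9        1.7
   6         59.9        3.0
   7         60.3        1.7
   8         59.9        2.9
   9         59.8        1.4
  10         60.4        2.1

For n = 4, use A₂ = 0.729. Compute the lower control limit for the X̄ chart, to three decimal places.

58.283

X̄̄ = (60.0 + 59.2 + 59.4 + 59.7 + 59.9 + 59.9 + 60.3 + 59.9 + 59.8 + 60.4) / 10 = 598.5000 / 10 = 59.8500
R̄ = (2.8 + 1.7 + 2.3 + 1.9 + 1.7 + 3.0 + 1.7 + 2.9 + 1.4 + 2.1) / 10 = 21.5000 / 10 = 2.1500
LCL = X̄̄ − A₂·R̄ = 59.8500 − 0.729 × 2.1500 = 58.2827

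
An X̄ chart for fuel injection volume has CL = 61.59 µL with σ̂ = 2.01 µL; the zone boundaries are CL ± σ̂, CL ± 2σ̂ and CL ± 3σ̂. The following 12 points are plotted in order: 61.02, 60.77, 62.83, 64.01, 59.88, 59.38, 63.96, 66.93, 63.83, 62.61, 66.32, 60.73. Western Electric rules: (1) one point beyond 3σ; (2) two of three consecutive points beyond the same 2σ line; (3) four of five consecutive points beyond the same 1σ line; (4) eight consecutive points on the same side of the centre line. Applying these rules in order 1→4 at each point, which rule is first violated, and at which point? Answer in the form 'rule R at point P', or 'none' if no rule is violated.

Zone of each point (C = within 1σ̂, B = 1σ̂–2σ̂, A = 2σ̂–3σ̂, * = beyond 3σ̂; sign = side of CL): 1:-C, 2:-C, 3:+C, 4:+B, 5:-C, 6:-B, 7:+B, 8:+A, 9:+B, 10:+C, 11:+A, 12:-C
Rule 3 (four of five consecutive points beyond the same 1σ limit) is satisfied at point 11.

rule 3 at point 11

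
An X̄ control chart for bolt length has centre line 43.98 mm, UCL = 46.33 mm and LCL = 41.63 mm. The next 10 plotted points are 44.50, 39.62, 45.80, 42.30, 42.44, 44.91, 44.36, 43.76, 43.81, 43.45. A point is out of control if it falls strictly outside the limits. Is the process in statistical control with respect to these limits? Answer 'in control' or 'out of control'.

out of control

Compare each point to [41.63, 46.33]: sample 2 = 39.62 < LCL.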